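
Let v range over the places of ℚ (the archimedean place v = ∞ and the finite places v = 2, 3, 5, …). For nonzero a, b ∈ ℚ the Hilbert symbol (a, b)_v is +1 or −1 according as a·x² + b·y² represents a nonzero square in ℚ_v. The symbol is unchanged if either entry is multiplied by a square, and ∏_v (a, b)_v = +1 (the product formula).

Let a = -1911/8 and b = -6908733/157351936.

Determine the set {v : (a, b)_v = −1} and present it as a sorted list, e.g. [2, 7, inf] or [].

Mod squares: a ≡ -78, b ≡ -13. Check v ∈ {∞, 2, 3, 7, 13}.
v=3: a=3^1·(≡1), b=3^12·(≡2) mod 3; (1|3)=+1, (2|3)=-1; (−1)^{1·12·1}·(+1)^12·(-1)^1 = -1.
v=∞: -78 < 0 and -13 < 0  ⇒  (a,b)_∞ = -1.
v=2: v_2(a)=-3, v_2(b)=-16; units ≡ 1, 3 (mod 8); ε·ε+αω+βω = 0·1+-3·1+-16·0 ≡ 1  ⇒  (a,b)_2 = -1.
v=7: a=7^2·(≡3), b=7^-4·(≡4) mod 7; (3|7)=-1, (4|7)=+1; (−1)^{2·-4·3}·(-1)^-4·(+1)^2 = +1.
v=13: a=13^1·(≡6), b=13^1·(≡12) mod 13; (6|13)=-1, (12|13)=+1; (−1)^{1·1·6}·(-1)^1·(+1)^1 = -1.
Ram(-78, -13) = {2, 3, 13, ∞}; no ℚ_2-point on the conic.

[2, 3, 13, inf]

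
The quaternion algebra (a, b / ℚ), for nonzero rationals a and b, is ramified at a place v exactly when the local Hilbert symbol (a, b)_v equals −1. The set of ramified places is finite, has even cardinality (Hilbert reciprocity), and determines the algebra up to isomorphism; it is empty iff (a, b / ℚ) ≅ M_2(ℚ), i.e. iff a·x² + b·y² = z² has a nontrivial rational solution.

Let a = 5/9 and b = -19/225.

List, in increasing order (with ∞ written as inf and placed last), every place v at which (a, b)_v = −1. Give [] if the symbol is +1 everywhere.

[]

Mod squares: a ≡ 5, b ≡ -19. Check v ∈ {∞, 2, 3, 5, 19}.
v=19: a=19^0·(≡9), b=19^1·(≡13) mod 19; (9|19)=+1, (13|19)=-1; (−1)^{0·1·9}·(+1)^1·(-1)^0 = +1.
v=3: a=3^-2·(≡2), b=3^-2·(≡2) mod 3; (2|3)=-1, (2|3)=-1; (−1)^{-2·-2·1}·(-1)^-2·(-1)^-2 = +1.
v=2: v_2(a)=0, v_2(b)=0; units ≡ 5, 5 (mod 8); ε·ε+αω+βω = 0·0+0·1+0·1 ≡ 0  ⇒  (a,b)_2 = +1.
v=5: a=5^1·(≡4), b=5^-2·(≡4) mod 5; (4|5)=+1, (4|5)=+1; (−1)^{1·-2·2}·(+1)^-2·(+1)^1 = +1.
v=∞: 5 > 0 and -19 < 0  ⇒  (a,b)_∞ = +1.
Every local symbol is +1, so the conic 5·x² + -19·y² = z² has ℚ_v-points for all v and hence a ℚ-point; (a, b / ℚ) ≅ M_2(ℚ).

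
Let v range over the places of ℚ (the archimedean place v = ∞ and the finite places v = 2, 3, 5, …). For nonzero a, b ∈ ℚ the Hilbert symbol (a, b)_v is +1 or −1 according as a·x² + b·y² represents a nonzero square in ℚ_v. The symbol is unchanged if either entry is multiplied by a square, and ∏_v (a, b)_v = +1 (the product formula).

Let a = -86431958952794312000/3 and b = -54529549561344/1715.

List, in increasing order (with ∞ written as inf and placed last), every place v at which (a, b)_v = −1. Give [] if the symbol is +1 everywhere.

Mod squares: a ≡ -15, b ≡ -903210. Check v ∈ {∞, 2, 3, 5, 7, 11, 13, 17, 23}.
v=13: a=13^6·(≡8), b=13^4·(≡1) mod 13; (8|13)=-1, (1|13)=+1; (−1)^{6·4·6}·(-1)^4·(+1)^6 = +1.
v=23: a=23^2·(≡18), b=23^1·(≡17) mod 23; (18|23)=+1, (17|23)=-1; (−1)^{2·1·11}·(+1)^1·(-1)^2 = +1.
v=∞: -15 < 0 and -903210 < 0  ⇒  (a,b)_∞ = -1.
v=5: a=5^3·(≡3), b=5^-1·(≡2) mod 5; (3|5)=-1, (2|5)=-1; (−1)^{3·-1·2}·(-1)^-1·(-1)^3 = +1.
v=17: a=17^2·(≡4), b=17^3·(≡11) mod 17; (4|17)=+1, (11|17)=-1; (−1)^{2·3·8}·(+1)^3·(-1)^2 = +1.
v=11: a=11^4·(≡6), b=11^1·(≡3) mod 11; (6|11)=-1, (3|11)=+1; (−1)^{4·1·5}·(-1)^1·(+1)^4 = -1.
v=7: a=7^0·(≡6), b=7^-3·(≡2) mod 7; (6|7)=-1, (2|7)=+1; (−1)^{0·-3·3}·(-1)^-3·(+1)^0 = -1.
v=3: a=3^-1·(≡1), b=3^1·(≡1) mod 3; (1|3)=+1, (1|3)=+1; (−1)^{-1·1·1}·(+1)^1·(+1)^-1 = -1.
v=2: v_2(a)=6, v_2(b)=9; units ≡ 1, 3 (mod 8); ε·ε+αω+βω = 0·1+6·1+9·0 ≡ 0  ⇒  (a,b)_2 = +1.
Ram(-15, -903210) = {3, 7, 11, ∞}; no ℚ_3-point on the conic.

[3, 7, 11, inf]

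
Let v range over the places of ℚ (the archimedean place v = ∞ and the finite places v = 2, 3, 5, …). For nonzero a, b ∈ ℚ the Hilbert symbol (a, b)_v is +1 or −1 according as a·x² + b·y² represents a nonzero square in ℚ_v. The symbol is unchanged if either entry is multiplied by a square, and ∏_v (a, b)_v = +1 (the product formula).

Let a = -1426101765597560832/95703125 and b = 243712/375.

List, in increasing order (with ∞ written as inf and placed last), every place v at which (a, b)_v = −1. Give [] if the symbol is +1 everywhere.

Mod squares: a ≡ -5610, b ≡ 3570. Check v ∈ {∞, 2, 3, 5, 7, 11, 17}.
v=17: a=17^3·(≡11), b=17^1·(≡5) mod 17; (11|17)=-1, (5|17)=-1; (−1)^{3·1·8}·(-1)^1·(-1)^3 = +1.
v=∞: -5610 < 0 and 3570 > 0  ⇒  (a,b)_∞ = +1.
v=7: a=7^-2·(≡4), b=7^1·(≡3) mod 7; (4|7)=+1, (3|7)=-1; (−1)^{-2·1·3}·(+1)^1·(-1)^-2 = +1.
v=5: a=5^-9·(≡2), b=5^-3·(≡4) mod 5; (2|5)=-1, (4|5)=+1; (−1)^{-9·-3·2}·(-1)^-3·(+1)^-9 = -1.
v=3: a=3^1·(≡2), b=3^-1·(≡2) mod 3; (2|3)=-1, (2|3)=-1; (−1)^{1·-1·1}·(-1)^-1·(-1)^1 = -1.
v=2: v_2(a)=43, v_2(b)=11; units ≡ 3, 1 (mod 8); ε·ε+αω+βω = 1·0+43·0+11·1 ≡ 1  ⇒  (a,b)_2 = -1.
v=11: a=11^1·(≡8), b=11^0·(≡7) mod 11; (8|11)=-1, (7|11)=-1; (−1)^{1·0·5}·(-1)^0·(-1)^1 = -1.
|Ram(-5610, 3570)| = 4, even; anisotropic at {2, 3, 5, 11}.

[2, 3, 5, 11]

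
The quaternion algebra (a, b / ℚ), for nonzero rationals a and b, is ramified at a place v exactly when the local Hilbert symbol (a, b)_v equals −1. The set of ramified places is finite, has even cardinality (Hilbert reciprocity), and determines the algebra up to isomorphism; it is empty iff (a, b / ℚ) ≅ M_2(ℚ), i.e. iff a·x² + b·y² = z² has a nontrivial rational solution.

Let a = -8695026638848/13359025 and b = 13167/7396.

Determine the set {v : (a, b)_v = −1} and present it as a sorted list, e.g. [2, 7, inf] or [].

(a, b) ≡ (-22, 1463) mod (ℚ^×)²; places V = {2, 3, 5, 7, 11, 17, 19, 43, 47, ∞}.
(a,b)_7: α=0, u≡3; β=1, v≡3 (mod 7); (3|7)=-1, (3|7)=-1; sign (−1)^0·-1^1·-1^0 = -1.
(a,b)_∞: sgn(-22)=−, sgn(1463)=+, so +1.
(a,b)_3: α=0, u≡2; β=2, v≡2 (mod 3); (2|3)=-1, (2|3)=-1; sign (−1)^0·-1^2·-1^0 = +1.
(a,b)_19: α=2, u≡9; β=1, v≡17 (mod 19); (9|19)=+1, (17|19)=+1; sign (−1)^0·+1^1·+1^2 = +1.
(a,b)_17: α=-2, u≡14; β=0, v≡9 (mod 17); (14|17)=-1, (9|17)=+1; sign (−1)^0·-1^0·+1^-2 = +1.
(a,b)_43: α=-2, u≡14; β=-2, v≡13 (mod 43); (14|43)=+1, (13|43)=+1; sign (−1)^0·+1^-2·+1^-2 = +1.
(a,b)_11: α=3, u≡5; β=1, v≡5 (mod 11); (5|11)=+1, (5|11)=+1; sign (−1)^1·+1^1·+1^3 = -1.
(a,b)_2: α=13, β=-2; u≡5, v≡7 (mod 8); ε(u)ε(v)=0·1, αω(v)=13·0, βω(u)=-2·1; sum ≡ 0  ⇒  +1.
(a,b)_47: α=2, u≡7; β=0, v≡17 (mod 47); (7|47)=+1, (17|47)=+1; sign (−1)^0·+1^0·+1^2 = +1.
(a,b)_5: α=-2, u≡2; β=0, v≡2 (mod 5); (2|5)=-1, (2|5)=-1; sign (−1)^0·-1^0·-1^-2 = +1.
Ram(-22, 1463) = {7, 11}; no ℚ_7-point on the conic.

[7, 11]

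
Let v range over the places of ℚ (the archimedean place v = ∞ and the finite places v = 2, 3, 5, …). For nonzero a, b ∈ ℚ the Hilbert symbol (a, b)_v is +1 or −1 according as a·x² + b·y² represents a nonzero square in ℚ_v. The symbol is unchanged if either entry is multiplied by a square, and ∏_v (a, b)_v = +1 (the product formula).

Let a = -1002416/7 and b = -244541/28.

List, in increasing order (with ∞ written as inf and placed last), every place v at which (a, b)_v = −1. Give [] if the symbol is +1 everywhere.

[43, inf]

(a, b) ≡ (-438557, -14147) mod (ℚ^×)²; places V = {2, 7, 11, 31, 43, 47, ∞}.
(a,b)_2: α=4, β=-2; u≡3, v≡5 (mod 8); ε(u)ε(v)=1·0, αω(v)=4·1, βω(u)=-2·1; sum ≡ 0  ⇒  +1.
(a,b)_11: α=0, u≡2; β=2, v≡6 (mod 11); (2|11)=-1, (6|11)=-1; sign (−1)^0·-1^2·-1^0 = +1.
(a,b)_47: α=1, u≡35; β=1, v≡24 (mod 47); (35|47)=-1, (24|47)=+1; sign (−1)^1·-1^1·+1^1 = +1.
(a,b)_43: α=1, u≡36; β=1, v≡38 (mod 43); (36|43)=+1, (38|43)=+1; sign (−1)^1·+1^1·+1^1 = -1.
(a,b)_∞: sgn(-438557)=−, sgn(-14147)=−, so -1.
(a,b)_31: α=1, u≡4; β=0, v≡25 (mod 31); (4|31)=+1, (25|31)=+1; sign (−1)^0·+1^0·+1^1 = +1.
(a,b)_7: α=-1, u≡5; β=-1, v≡1 (mod 7); (5|7)=-1, (1|7)=+1; sign (−1)^1·-1^-1·+1^-1 = +1.
(-438557, -14147 / ℚ) ramifies at {43, ∞}: a division algebra.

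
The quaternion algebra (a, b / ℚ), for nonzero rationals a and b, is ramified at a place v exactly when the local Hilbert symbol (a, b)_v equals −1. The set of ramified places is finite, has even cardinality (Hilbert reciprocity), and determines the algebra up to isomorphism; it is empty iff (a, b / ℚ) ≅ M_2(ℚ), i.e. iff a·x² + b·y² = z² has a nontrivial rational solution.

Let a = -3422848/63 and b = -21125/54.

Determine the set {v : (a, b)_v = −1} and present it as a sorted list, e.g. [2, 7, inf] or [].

(a, b) ≡ (-3094, -30) mod (ℚ^×)²; places V = {2, 3, 5, 7, 11, 13, 17, ∞}.
(a,b)_13: α=1, u≡10; β=2, v≡9 (mod 13); (10|13)=+1, (9|13)=+1; sign (−1)^0·+1^2·+1^1 = +1.
(a,b)_11: α=2, u≡6; β=0, v≡5 (mod 11); (6|11)=-1, (5|11)=+1; sign (−1)^0·-1^0·+1^2 = +1.
(a,b)_17: α=1, u≡6; β=0, v≡2 (mod 17); (6|17)=-1, (2|17)=+1; sign (−1)^0·-1^0·+1^1 = +1.
(a,b)_∞: sgn(-3094)=−, sgn(-30)=−, so -1.
(a,b)_2: α=7, β=-1; u≡5, v≡1 (mod 8); ε(u)ε(v)=0·0, αω(v)=7·0, βω(u)=-1·1; sum ≡ 1  ⇒  -1.
(a,b)_5: α=0, u≡4; β=3, v≡4 (mod 5); (4|5)=+1, (4|5)=+1; sign (−1)^0·+1^3·+1^0 = +1.
(a,b)_3: α=-2, u≡2; β=-3, v≡2 (mod 3); (2|3)=-1, (2|3)=-1; sign (−1)^0·-1^-3·-1^-2 = -1.
(a,b)_7: α=-1, u≡6; β=0, v≡3 (mod 7); (6|7)=-1, (3|7)=-1; sign (−1)^0·-1^0·-1^-1 = -1.
|Ram(-3094, -30)| = 4, even; anisotropic at {2, 3, 7, ∞}.

[2, 3, 7, inf]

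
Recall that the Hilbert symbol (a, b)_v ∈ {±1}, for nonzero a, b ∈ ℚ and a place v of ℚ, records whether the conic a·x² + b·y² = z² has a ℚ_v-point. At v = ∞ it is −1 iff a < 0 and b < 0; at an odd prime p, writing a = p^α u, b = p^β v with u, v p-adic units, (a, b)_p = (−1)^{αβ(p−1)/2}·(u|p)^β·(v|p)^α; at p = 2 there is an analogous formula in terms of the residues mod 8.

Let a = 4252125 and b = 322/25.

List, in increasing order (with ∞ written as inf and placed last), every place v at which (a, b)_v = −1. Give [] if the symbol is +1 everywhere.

[2, 5, 7, 29]

(a, b) ≡ (170085, 322) mod (ℚ^×)²; places V = {2, 3, 5, 7, 17, 23, 29, ∞}.
(a,b)_17: α=1, u≡4; β=0, v≡2 (mod 17); (4|17)=+1, (2|17)=+1; sign (−1)^0·+1^0·+1^1 = +1.
(a,b)_∞: sgn(170085)=+, sgn(322)=+, so +1.
(a,b)_2: α=0, β=1; u≡5, v≡1 (mod 8); ε(u)ε(v)=0·0, αω(v)=0·0, βω(u)=1·1; sum ≡ 1  ⇒  -1.
(a,b)_5: α=3, u≡2; β=-2, v≡2 (mod 5); (2|5)=-1, (2|5)=-1; sign (−1)^0·-1^-2·-1^3 = -1.
(a,b)_29: α=1, u≡1; β=0, v≡21 (mod 29); (1|29)=+1, (21|29)=-1; sign (−1)^0·+1^0·-1^1 = -1.
(a,b)_7: α=0, u≡3; β=1, v≡1 (mod 7); (3|7)=-1, (1|7)=+1; sign (−1)^0·-1^1·+1^0 = -1.
(a,b)_3: α=1, u≡1; β=0, v≡1 (mod 3); (1|3)=+1, (1|3)=+1; sign (−1)^0·+1^0·+1^1 = +1.
(a,b)_23: α=1, u≡1; β=1, v≡7 (mod 23); (1|23)=+1, (7|23)=-1; sign (−1)^1·+1^1·-1^1 = +1.
(170085, 322 / ℚ) ramifies at {2, 5, 7, 29}: a division algebra.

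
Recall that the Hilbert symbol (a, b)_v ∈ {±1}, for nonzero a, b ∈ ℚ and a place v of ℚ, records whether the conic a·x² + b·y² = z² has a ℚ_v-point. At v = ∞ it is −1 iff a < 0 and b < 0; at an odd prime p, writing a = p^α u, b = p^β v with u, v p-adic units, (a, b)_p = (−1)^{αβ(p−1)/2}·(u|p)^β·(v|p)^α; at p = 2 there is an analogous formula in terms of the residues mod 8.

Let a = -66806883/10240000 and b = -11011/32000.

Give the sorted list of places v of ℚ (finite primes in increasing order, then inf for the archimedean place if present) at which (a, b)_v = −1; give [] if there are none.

(a, b) ≡ (-3, -455) mod (ℚ^×)²; places V = {2, 3, 5, 7, 11, 13, ∞}.
(a,b)_11: α=4, u≡2; β=2, v≡8 (mod 11); (2|11)=-1, (8|11)=-1; sign (−1)^0·-1^2·-1^4 = +1.
(a,b)_∞: sgn(-3)=−, sgn(-455)=−, so -1.
(a,b)_5: α=-4, u≡3; β=-3, v≡4 (mod 5); (3|5)=-1, (4|5)=+1; sign (−1)^0·-1^-3·+1^-4 = -1.
(a,b)_3: α=3, u≡2; β=0, v≡1 (mod 3); (2|3)=-1, (1|3)=+1; sign (−1)^0·-1^0·+1^3 = +1.
(a,b)_13: α=2, u≡9; β=1, v≡9 (mod 13); (9|13)=+1, (9|13)=+1; sign (−1)^0·+1^1·+1^2 = +1.
(a,b)_7: α=0, u≡4; β=1, v≡3 (mod 7); (4|7)=+1, (3|7)=-1; sign (−1)^0·+1^1·-1^0 = +1.
(a,b)_2: α=-14, β=-8; u≡5, v≡1 (mod 8); ε(u)ε(v)=0·0, αω(v)=-14·0, βω(u)=-8·1; sum ≡ 0  ⇒  +1.
Ram(-3, -455) = {5, ∞}; no ℚ_5-point on the conic.

[5, inf]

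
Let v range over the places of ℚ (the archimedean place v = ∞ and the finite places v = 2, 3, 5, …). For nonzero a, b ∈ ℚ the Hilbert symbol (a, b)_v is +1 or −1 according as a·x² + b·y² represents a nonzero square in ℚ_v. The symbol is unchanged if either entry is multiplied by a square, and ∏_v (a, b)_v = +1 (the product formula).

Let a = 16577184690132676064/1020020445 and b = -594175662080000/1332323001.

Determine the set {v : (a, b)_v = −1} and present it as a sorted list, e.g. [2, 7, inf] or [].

(a, b) ≡ (70, -143) mod (ℚ^×)²; places V = {2, 3, 5, 7, 11, 13, 19, 23, ∞}.
(a,b)_3: α=-6, u≡1; β=-2, v≡1 (mod 3); (1|3)=+1, (1|3)=+1; sign (−1)^0·+1^-2·+1^-6 = +1.
(a,b)_5: α=-1, u≡1; β=4, v≡2 (mod 5); (1|5)=+1, (2|5)=-1; sign (−1)^0·+1^4·-1^-1 = -1.
(a,b)_23: α=-4, u≡13; β=-6, v≡8 (mod 23); (13|23)=+1, (8|23)=+1; sign (−1)^0·+1^-6·+1^-4 = +1.
(a,b)_19: α=4, u≡15; β=0, v≡17 (mod 19); (15|19)=-1, (17|19)=+1; sign (−1)^0·-1^0·+1^4 = +1.
(a,b)_13: α=6, u≡6; β=3, v≡8 (mod 13); (6|13)=-1, (8|13)=-1; sign (−1)^0·-1^3·-1^6 = -1.
(a,b)_2: α=5, β=14; u≡3, v≡1 (mod 8); ε(u)ε(v)=1·0, αω(v)=5·0, βω(u)=14·1; sum ≡ 0  ⇒  +1.
(a,b)_7: α=7, u≡5; β=4, v≡2 (mod 7); (5|7)=-1, (2|7)=+1; sign (−1)^0·-1^4·+1^7 = +1.
(a,b)_11: α=0, u≡1; β=1, v≡1 (mod 11); (1|11)=+1, (1|11)=+1; sign (−1)^0·+1^1·+1^0 = +1.
(a,b)_∞: sgn(70)=+, sgn(-143)=−, so +1.
|Ram(70, -143)| = 2, even; anisotropic at {5, 13}.

[5, 13]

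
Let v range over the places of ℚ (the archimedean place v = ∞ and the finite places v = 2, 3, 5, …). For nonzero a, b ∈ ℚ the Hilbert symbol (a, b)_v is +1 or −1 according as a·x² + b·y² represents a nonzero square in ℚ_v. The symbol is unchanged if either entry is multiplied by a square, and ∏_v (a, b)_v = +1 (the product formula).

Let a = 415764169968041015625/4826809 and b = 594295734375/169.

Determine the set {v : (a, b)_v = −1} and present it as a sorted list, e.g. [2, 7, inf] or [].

Mod squares: a ≡ 185, b ≡ 7. Check v ∈ {∞, 2, 3, 5, 7, 13, 37}.
v=3: a=3^6·(≡2), b=3^4·(≡1) mod 3; (2|3)=-1, (1|3)=+1; (−1)^{6·4·1}·(-1)^4·(+1)^6 = +1.
v=∞: 185 > 0 and 7 > 0  ⇒  (a,b)_∞ = +1.
v=7: a=7^8·(≡6), b=7^3·(≡2) mod 7; (6|7)=-1, (2|7)=+1; (−1)^{8·3·3}·(-1)^3·(+1)^8 = -1.
v=37: a=37^3·(≡15), b=37^2·(≡12) mod 37; (15|37)=-1, (12|37)=+1; (−1)^{3·2·18}·(-1)^2·(+1)^3 = +1.
v=2: v_2(a)=0, v_2(b)=0; units ≡ 1, 7 (mod 8); ε·ε+αω+βω = 0·1+0·0+0·0 ≡ 0  ⇒  (a,b)_2 = +1.
v=13: a=13^-6·(≡10), b=13^-2·(≡5) mod 13; (10|13)=+1, (5|13)=-1; (−1)^{-6·-2·6}·(+1)^-2·(-1)^-6 = +1.
v=5: a=5^9·(≡3), b=5^6·(≡3) mod 5; (3|5)=-1, (3|5)=-1; (−1)^{9·6·2}·(-1)^6·(-1)^9 = -1.
|Ram(185, 7)| = 2, even; anisotropic at {5, 7}.

[5, 7]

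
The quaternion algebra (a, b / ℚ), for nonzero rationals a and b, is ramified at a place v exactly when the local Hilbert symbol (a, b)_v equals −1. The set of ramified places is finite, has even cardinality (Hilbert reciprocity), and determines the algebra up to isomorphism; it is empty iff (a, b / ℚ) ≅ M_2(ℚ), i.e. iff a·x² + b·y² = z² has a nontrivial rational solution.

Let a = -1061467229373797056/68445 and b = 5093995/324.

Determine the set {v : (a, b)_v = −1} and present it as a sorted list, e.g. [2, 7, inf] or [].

[19, 29]

(a, b) ≡ (-95, 2755) mod (ℚ^×)²; places V = {2, 3, 5, 13, 19, 29, 43, ∞}.
(a,b)_5: α=-1, u≡1; β=1, v≡1 (mod 5); (1|5)=+1, (1|5)=+1; sign (−1)^0·+1^1·+1^-1 = +1.
(a,b)_13: α=-2, u≡4; β=0, v≡3 (mod 13); (4|13)=+1, (3|13)=+1; sign (−1)^0·+1^0·+1^-2 = +1.
(a,b)_43: α=4, u≡26; β=2, v≡2 (mod 43); (26|43)=-1, (2|43)=-1; sign (−1)^0·-1^2·-1^4 = +1.
(a,b)_∞: sgn(-95)=−, sgn(2755)=+, so +1.
(a,b)_2: α=6, β=-2; u≡1, v≡3 (mod 8); ε(u)ε(v)=0·1, αω(v)=6·1, βω(u)=-2·0; sum ≡ 0  ⇒  +1.
(a,b)_19: α=3, u≡12; β=1, v≡15 (mod 19); (12|19)=-1, (15|19)=-1; sign (−1)^1·-1^1·-1^3 = -1.
(a,b)_29: α=4, u≡17; β=1, v≡12 (mod 29); (17|29)=-1, (12|29)=-1; sign (−1)^0·-1^1·-1^4 = -1.
(a,b)_3: α=-4, u≡1; β=-4, v≡1 (mod 3); (1|3)=+1, (1|3)=+1; sign (−1)^0·+1^-4·+1^-4 = +1.
Ram(-95, 2755) = {19, 29}; no ℚ_19-point on the conic.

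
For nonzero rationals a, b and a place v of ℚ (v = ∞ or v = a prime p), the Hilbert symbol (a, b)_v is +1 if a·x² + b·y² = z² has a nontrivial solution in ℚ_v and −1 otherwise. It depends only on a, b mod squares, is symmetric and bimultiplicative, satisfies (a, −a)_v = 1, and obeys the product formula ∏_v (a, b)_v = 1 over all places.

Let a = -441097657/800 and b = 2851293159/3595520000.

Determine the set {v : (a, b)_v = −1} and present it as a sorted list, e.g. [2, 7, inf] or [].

[2, 11, 13, 17]

(a, b) ≡ (-34034, 4862) mod (ℚ^×)²; places V = {2, 3, 5, 7, 11, 13, 17, 19, 23, 53, ∞}.
(a,b)_53: α=0, u≡18; β=-2, v≡33 (mod 53); (18|53)=-1, (33|53)=-1; sign (−1)^0·-1^-2·-1^0 = +1.
(a,b)_7: α=3, u≡3; β=0, v≡4 (mod 7); (3|7)=-1, (4|7)=+1; sign (−1)^0·-1^0·+1^3 = +1.
(a,b)_23: α=2, u≡12; β=0, v≡13 (mod 23); (12|23)=+1, (13|23)=+1; sign (−1)^0·+1^0·+1^2 = +1.
(a,b)_∞: sgn(-34034)=−, sgn(4862)=+, so +1.
(a,b)_5: α=-2, u≡4; β=-4, v≡2 (mod 5); (4|5)=+1, (2|5)=-1; sign (−1)^0·+1^-4·-1^-2 = +1.
(a,b)_11: α=1, u≡8; β=1, v≡6 (mod 11); (8|11)=-1, (6|11)=-1; sign (−1)^1·-1^1·-1^1 = -1.
(a,b)_19: α=0, u≡8; β=4, v≡17 (mod 19); (8|19)=-1, (17|19)=+1; sign (−1)^0·-1^4·+1^0 = +1.
(a,b)_3: α=0, u≡1; β=2, v≡2 (mod 3); (1|3)=+1, (2|3)=-1; sign (−1)^0·+1^2·-1^0 = +1.
(a,b)_17: α=1, u≡9; β=1, v≡7 (mod 17); (9|17)=+1, (7|17)=-1; sign (−1)^0·+1^1·-1^1 = -1.
(a,b)_13: α=1, u≡5; β=1, v≡4 (mod 13); (5|13)=-1, (4|13)=+1; sign (−1)^0·-1^1·+1^1 = -1.
(a,b)_2: α=-5, β=-11; u≡7, v≡7 (mod 8); ε(u)ε(v)=1·1, αω(v)=-5·0, βω(u)=-11·0; sum ≡ 1  ⇒  -1.
|Ram(-34034, 4862)| = 4, even; anisotropic at {2, 11, 13, 17}.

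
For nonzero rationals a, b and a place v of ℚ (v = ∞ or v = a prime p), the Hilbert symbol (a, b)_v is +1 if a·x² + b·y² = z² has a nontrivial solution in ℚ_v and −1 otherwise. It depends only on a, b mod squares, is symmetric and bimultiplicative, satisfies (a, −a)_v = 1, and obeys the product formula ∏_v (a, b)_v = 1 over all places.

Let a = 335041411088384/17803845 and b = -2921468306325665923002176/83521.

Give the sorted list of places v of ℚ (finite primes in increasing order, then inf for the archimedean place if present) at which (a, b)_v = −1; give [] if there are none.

[2, 11]

Mod squares: a ≡ 151252255, b ≡ -341. Check v ∈ {∞, 2, 3, 5, 7, 11, 13, 17, 19, 23, 29, 31, 37, 43}.
v=3: a=3^-2·(≡1), b=3^0·(≡1) mod 3; (1|3)=+1, (1|3)=+1; (−1)^{-2·0·1}·(+1)^0·(+1)^-2 = +1.
v=∞: 151252255 > 0 and -341 < 0  ⇒  (a,b)_∞ = +1.
v=7: a=7^1·(≡3), b=7^2·(≡1) mod 7; (3|7)=-1, (1|7)=+1; (−1)^{1·2·3}·(-1)^2·(+1)^1 = +1.
v=17: a=17^-2·(≡13), b=17^-4·(≡2) mod 17; (13|17)=+1, (2|17)=+1; (−1)^{-2·-4·8}·(+1)^-4·(+1)^-2 = +1.
v=23: a=23^1·(≡3), b=23^2·(≡4) mod 23; (3|23)=+1, (4|23)=+1; (−1)^{1·2·11}·(+1)^2·(+1)^1 = +1.
v=5: a=5^-1·(≡1), b=5^0·(≡4) mod 5; (1|5)=+1, (4|5)=+1; (−1)^{-1·0·2}·(+1)^0·(+1)^-1 = +1.
v=13: a=13^2·(≡8), b=13^4·(≡10) mod 13; (8|13)=-1, (10|13)=+1; (−1)^{2·4·6}·(-1)^4·(+1)^2 = +1.
v=2: v_2(a)=16, v_2(b)=6; units ≡ 7, 3 (mod 8); ε·ε+αω+βω = 1·1+16·1+6·0 ≡ 1  ⇒  (a,b)_2 = -1.
v=37: a=37^-2·(≡35), b=37^0·(≡5) mod 37; (35|37)=-1, (5|37)=-1; (−1)^{-2·0·18}·(-1)^0·(-1)^-2 = +1.
v=11: a=11^1·(≡6), b=11^3·(≡10) mod 11; (6|11)=-1, (10|11)=-1; (−1)^{1·3·5}·(-1)^3·(-1)^1 = -1.
v=19: a=19^1·(≡5), b=19^0·(≡6) mod 19; (5|19)=+1, (6|19)=+1; (−1)^{1·0·9}·(+1)^0·(+1)^1 = +1.
v=43: a=43^0·(≡25), b=43^2·(≡33) mod 43; (25|43)=+1, (33|43)=-1; (−1)^{0·2·21}·(+1)^2·(-1)^0 = +1.
v=31: a=31^1·(≡15), b=31^3·(≡5) mod 31; (15|31)=-1, (5|31)=+1; (−1)^{1·3·15}·(-1)^3·(+1)^1 = +1.
v=29: a=29^1·(≡18), b=29^2·(≡24) mod 29; (18|29)=-1, (24|29)=+1; (−1)^{1·2·14}·(-1)^2·(+1)^1 = +1.
|Ram(151252255, -341)| = 2, even; anisotropic at {2, 11}.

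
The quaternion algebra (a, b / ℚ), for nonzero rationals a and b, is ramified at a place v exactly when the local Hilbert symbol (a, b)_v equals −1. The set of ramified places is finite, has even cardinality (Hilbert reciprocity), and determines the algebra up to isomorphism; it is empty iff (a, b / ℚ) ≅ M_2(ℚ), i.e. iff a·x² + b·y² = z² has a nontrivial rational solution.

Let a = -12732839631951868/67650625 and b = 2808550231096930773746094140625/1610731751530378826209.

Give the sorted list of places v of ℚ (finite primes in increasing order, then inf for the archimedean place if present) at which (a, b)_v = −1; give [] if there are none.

[13, 17]

Mod squares: a ≡ -10392967, b ≡ 41. Check v ∈ {∞, 2, 3, 5, 7, 11, 13, 17, 23, 31, 37, 41, 43, 47}.
v=31: a=31^1·(≡28), b=31^2·(≡19) mod 31; (28|31)=+1, (19|31)=+1; (−1)^{1·2·15}·(+1)^2·(+1)^1 = +1.
v=41: a=41^1·(≡9), b=41^3·(≡4) mod 41; (9|41)=+1, (4|41)=+1; (−1)^{1·3·20}·(+1)^3·(+1)^1 = +1.
v=∞: -10392967 < 0 and 41 > 0  ⇒  (a,b)_∞ = +1.
v=43: a=43^2·(≡11), b=43^0·(≡24) mod 43; (11|43)=+1, (24|43)=+1; (−1)^{2·0·21}·(+1)^0·(+1)^2 = +1.
v=17: a=17^1·(≡6), b=17^2·(≡10) mod 17; (6|17)=-1, (10|17)=-1; (−1)^{1·2·8}·(-1)^2·(-1)^1 = -1.
v=23: a=23^0·(≡19), b=23^-2·(≡4) mod 23; (19|23)=-1, (4|23)=+1; (−1)^{0·-2·11}·(-1)^-2·(+1)^0 = +1.
v=13: a=13^1·(≡11), b=13^2·(≡5) mod 13; (11|13)=-1, (5|13)=-1; (−1)^{1·2·6}·(-1)^2·(-1)^1 = -1.
v=5: a=5^-4·(≡2), b=5^8·(≡4) mod 5; (2|5)=-1, (4|5)=+1; (−1)^{-4·8·2}·(-1)^8·(+1)^-4 = +1.
v=11: a=11^2·(≡9), b=11^4·(≡10) mod 11; (9|11)=+1, (10|11)=-1; (−1)^{2·4·5}·(+1)^4·(-1)^2 = +1.
v=47: a=47^-2·(≡2), b=47^-6·(≡43) mod 47; (2|47)=+1, (43|47)=-1; (−1)^{-2·-6·23}·(+1)^-6·(-1)^-2 = +1.
v=7: a=7^-2·(≡5), b=7^-10·(≡5) mod 7; (5|7)=-1, (5|7)=-1; (−1)^{-2·-10·3}·(-1)^-10·(-1)^-2 = +1.
v=2: v_2(a)=2, v_2(b)=0; units ≡ 1, 1 (mod 8); ε·ε+αω+βω = 0·0+2·0+0·0 ≡ 0  ⇒  (a,b)_2 = +1.
v=3: a=3^0·(≡2), b=3^4·(≡2) mod 3; (2|3)=-1, (2|3)=-1; (−1)^{0·4·1}·(-1)^4·(-1)^0 = +1.
v=37: a=37^3·(≡22), b=37^4·(≡25) mod 37; (22|37)=-1, (25|37)=+1; (−1)^{3·4·18}·(-1)^4·(+1)^3 = +1.
|Ram(-10392967, 41)| = 2, even; anisotropic at {13, 17}.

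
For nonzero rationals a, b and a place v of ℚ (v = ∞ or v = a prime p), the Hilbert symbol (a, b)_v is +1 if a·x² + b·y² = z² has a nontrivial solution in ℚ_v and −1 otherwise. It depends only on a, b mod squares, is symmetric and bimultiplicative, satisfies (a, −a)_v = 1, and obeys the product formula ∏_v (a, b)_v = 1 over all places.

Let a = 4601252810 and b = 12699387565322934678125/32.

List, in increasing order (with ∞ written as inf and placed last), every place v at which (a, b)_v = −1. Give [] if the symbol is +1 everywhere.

[5, 7, 11, 23]

Mod squares: a ≡ 15921290, b ≡ 27370. Check v ∈ {∞, 2, 5, 7, 11, 17, 23, 29, 31}.
v=2: v_2(a)=1, v_2(b)=-5; units ≡ 5, 5 (mod 8); ε·ε+αω+βω = 0·0+1·1+-5·1 ≡ 0  ⇒  (a,b)_2 = +1.
v=31: a=31^1·(≡6), b=31^2·(≡19) mod 31; (6|31)=-1, (19|31)=+1; (−1)^{1·2·15}·(-1)^2·(+1)^1 = +1.
v=29: a=29^1·(≡18), b=29^0·(≡7) mod 29; (18|29)=-1, (7|29)=+1; (−1)^{1·0·14}·(-1)^0·(+1)^1 = +1.
v=17: a=17^2·(≡8), b=17^7·(≡7) mod 17; (8|17)=+1, (7|17)=-1; (−1)^{2·7·8}·(+1)^7·(-1)^2 = +1.
v=∞: 15921290 > 0 and 27370 > 0  ⇒  (a,b)_∞ = +1.
v=5: a=5^1·(≡2), b=5^5·(≡1) mod 5; (2|5)=-1, (1|5)=+1; (−1)^{1·5·2}·(-1)^5·(+1)^1 = -1.
v=7: a=7^1·(≡4), b=7^1·(≡2) mod 7; (4|7)=+1, (2|7)=+1; (−1)^{1·1·3}·(+1)^1·(+1)^1 = -1.
v=23: a=23^1·(≡10), b=23^3·(≡20) mod 23; (10|23)=-1, (20|23)=-1; (−1)^{1·3·11}·(-1)^3·(-1)^1 = -1.
v=11: a=11^1·(≡8), b=11^2·(≡7) mod 11; (8|11)=-1, (7|11)=-1; (−1)^{1·2·5}·(-1)^2·(-1)^1 = -1.
(15921290, 27370 / ℚ) ramifies at {5, 7, 11, 23}: a division algebra.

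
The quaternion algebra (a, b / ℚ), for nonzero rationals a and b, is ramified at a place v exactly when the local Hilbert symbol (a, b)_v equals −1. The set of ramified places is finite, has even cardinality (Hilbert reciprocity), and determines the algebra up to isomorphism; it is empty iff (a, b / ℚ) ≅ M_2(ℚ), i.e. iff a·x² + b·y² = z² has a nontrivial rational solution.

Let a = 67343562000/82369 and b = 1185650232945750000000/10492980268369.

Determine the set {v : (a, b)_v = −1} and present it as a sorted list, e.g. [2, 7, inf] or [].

[11, 17]

Mod squares: a ≡ 230945, b ≡ 2470. Check v ∈ {∞, 2, 3, 5, 7, 11, 13, 17, 19, 41, 47}.
v=13: a=13^1·(≡5), b=13^3·(≡5) mod 13; (5|13)=-1, (5|13)=-1; (−1)^{1·3·6}·(-1)^3·(-1)^1 = +1.
v=47: a=47^0·(≡37), b=47^-2·(≡46) mod 47; (37|47)=+1, (46|47)=-1; (−1)^{0·-2·23}·(+1)^-2·(-1)^0 = +1.
v=∞: 230945 > 0 and 2470 > 0  ⇒  (a,b)_∞ = +1.
v=11: a=11^1·(≡7), b=11^2·(≡10) mod 11; (7|11)=-1, (10|11)=-1; (−1)^{1·2·5}·(-1)^2·(-1)^1 = -1.
v=41: a=41^-2·(≡33), b=41^-6·(≡1) mod 41; (33|41)=+1, (1|41)=+1; (−1)^{-2·-6·20}·(+1)^-6·(+1)^-2 = +1.
v=7: a=7^-2·(≡1), b=7^0·(≡3) mod 7; (1|7)=+1, (3|7)=-1; (−1)^{-2·0·3}·(+1)^0·(-1)^-2 = +1.
v=17: a=17^1·(≡8), b=17^2·(≡7) mod 17; (8|17)=+1, (7|17)=-1; (−1)^{1·2·8}·(+1)^2·(-1)^1 = -1.
v=5: a=5^3·(≡4), b=5^9·(≡1) mod 5; (4|5)=+1, (1|5)=+1; (−1)^{3·9·2}·(+1)^9·(+1)^3 = +1.
v=3: a=3^6·(≡2), b=3^2·(≡1) mod 3; (2|3)=-1, (1|3)=+1; (−1)^{6·2·1}·(-1)^2·(+1)^6 = +1.
v=19: a=19^1·(≡15), b=19^3·(≡5) mod 19; (15|19)=-1, (5|19)=+1; (−1)^{1·3·9}·(-1)^3·(+1)^1 = +1.
v=2: v_2(a)=4, v_2(b)=7; units ≡ 1, 3 (mod 8); ε·ε+αω+βω = 0·1+4·1+7·0 ≡ 0  ⇒  (a,b)_2 = +1.
|Ram(230945, 2470)| = 2, even; anisotropic at {11, 17}.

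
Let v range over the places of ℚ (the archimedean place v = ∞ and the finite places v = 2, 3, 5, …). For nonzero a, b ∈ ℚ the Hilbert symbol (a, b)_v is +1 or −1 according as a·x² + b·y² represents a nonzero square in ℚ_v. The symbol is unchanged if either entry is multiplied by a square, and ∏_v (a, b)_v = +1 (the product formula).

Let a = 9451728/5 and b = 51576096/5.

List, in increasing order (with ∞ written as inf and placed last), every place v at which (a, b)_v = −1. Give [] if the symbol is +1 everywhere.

Mod squares: a ≡ 36465, b ≡ 330. Check v ∈ {∞, 2, 3, 5, 11, 13, 17}.
v=11: a=11^1·(≡1), b=11^1·(≡6) mod 11; (1|11)=+1, (6|11)=-1; (−1)^{1·1·5}·(+1)^1·(-1)^1 = +1.
v=3: a=3^5·(≡2), b=3^1·(≡2) mod 3; (2|3)=-1, (2|3)=-1; (−1)^{5·1·1}·(-1)^1·(-1)^5 = -1.
v=13: a=13^1·(≡1), b=13^2·(≡7) mod 13; (1|13)=+1, (7|13)=-1; (−1)^{1·2·6}·(+1)^2·(-1)^1 = -1.
v=2: v_2(a)=4, v_2(b)=5; units ≡ 1, 5 (mod 8); ε·ε+αω+βω = 0·0+4·1+5·0 ≡ 0  ⇒  (a,b)_2 = +1.
v=5: a=5^-1·(≡3), b=5^-1·(≡1) mod 5; (3|5)=-1, (1|5)=+1; (−1)^{-1·-1·2}·(-1)^-1·(+1)^-1 = -1.
v=17: a=17^1·(≡10), b=17^2·(≡3) mod 17; (10|17)=-1, (3|17)=-1; (−1)^{1·2·8}·(-1)^2·(-1)^1 = -1.
v=∞: 36465 > 0 and 330 > 0  ⇒  (a,b)_∞ = +1.
Ram(36465, 330) = {3, 5, 13, 17}; no ℚ_3-point on the conic.

[3, 5, 13, 17]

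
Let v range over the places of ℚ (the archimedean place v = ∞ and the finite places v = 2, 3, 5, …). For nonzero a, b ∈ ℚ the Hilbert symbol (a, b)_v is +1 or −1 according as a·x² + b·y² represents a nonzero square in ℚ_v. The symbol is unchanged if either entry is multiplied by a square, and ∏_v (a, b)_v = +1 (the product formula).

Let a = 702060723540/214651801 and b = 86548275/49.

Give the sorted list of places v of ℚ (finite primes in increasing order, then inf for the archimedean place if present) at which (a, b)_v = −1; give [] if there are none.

[11, 17]

(a, b) ≡ (85, 11) mod (ℚ^×)²; places V = {2, 3, 5, 7, 11, 13, 17, 23, ∞}.
(a,b)_3: α=10, u≡1; β=2, v≡2 (mod 3); (1|3)=+1, (2|3)=-1; sign (−1)^0·+1^2·-1^10 = +1.
(a,b)_∞: sgn(85)=+, sgn(11)=+, so +1.
(a,b)_11: α=2, u≡8; β=3, v≡3 (mod 11); (8|11)=-1, (3|11)=+1; sign (−1)^0·-1^3·+1^2 = -1.
(a,b)_5: α=1, u≡3; β=2, v≡4 (mod 5); (3|5)=-1, (4|5)=+1; sign (−1)^0·-1^2·+1^1 = +1.
(a,b)_23: α=-2, u≡18; β=0, v≡19 (mod 23); (18|23)=+1, (19|23)=-1; sign (−1)^0·+1^0·-1^-2 = +1.
(a,b)_2: α=2, β=0; u≡5, v≡3 (mod 8); ε(u)ε(v)=0·1, αω(v)=2·1, βω(u)=0·1; sum ≡ 0  ⇒  +1.
(a,b)_17: α=3, u≡11; β=2, v≡7 (mod 17); (11|17)=-1, (7|17)=-1; sign (−1)^0·-1^2·-1^3 = -1.
(a,b)_13: α=-2, u≡11; β=0, v≡6 (mod 13); (11|13)=-1, (6|13)=-1; sign (−1)^0·-1^0·-1^-2 = +1.
(a,b)_7: α=-4, u≡2; β=-2, v≡2 (mod 7); (2|7)=+1, (2|7)=+1; sign (−1)^0·+1^-2·+1^-4 = +1.
|Ram(85, 11)| = 2, even; anisotropic at {11, 17}.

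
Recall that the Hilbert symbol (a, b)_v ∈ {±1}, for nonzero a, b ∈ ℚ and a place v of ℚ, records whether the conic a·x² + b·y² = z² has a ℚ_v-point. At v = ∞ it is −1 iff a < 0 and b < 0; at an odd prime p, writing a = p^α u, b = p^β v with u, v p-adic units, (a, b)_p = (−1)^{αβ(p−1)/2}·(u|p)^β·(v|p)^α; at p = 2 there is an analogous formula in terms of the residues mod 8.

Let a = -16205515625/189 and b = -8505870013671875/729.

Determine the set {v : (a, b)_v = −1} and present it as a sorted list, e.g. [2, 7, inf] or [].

(a, b) ≡ (-357, -1235) mod (ℚ^×)²; places V = {2, 3, 5, 7, 13, 17, 19, ∞}.
(a,b)_19: α=2, u≡9; β=3, v≡4 (mod 19); (9|19)=+1, (4|19)=+1; sign (−1)^0·+1^3·+1^2 = +1.
(a,b)_∞: sgn(-357)=−, sgn(-1235)=−, so -1.
(a,b)_7: α=-1, u≡5; β=0, v≡2 (mod 7); (5|7)=-1, (2|7)=+1; sign (−1)^0·-1^0·+1^-1 = +1.
(a,b)_2: α=0, β=0; u≡3, v≡5 (mod 8); ε(u)ε(v)=1·0, αω(v)=0·1, βω(u)=0·1; sum ≡ 0  ⇒  +1.
(a,b)_13: α=2, u≡2; β=3, v≡10 (mod 13); (2|13)=-1, (10|13)=+1; sign (−1)^0·-1^3·+1^2 = -1.
(a,b)_3: α=-3, u≡1; β=-6, v≡1 (mod 3); (1|3)=+1, (1|3)=+1; sign (−1)^0·+1^-6·+1^-3 = +1.
(a,b)_17: α=1, u≡4; β=2, v≡5 (mod 17); (4|17)=+1, (5|17)=-1; sign (−1)^0·+1^2·-1^1 = -1.
(a,b)_5: α=6, u≡3; β=9, v≡2 (mod 5); (3|5)=-1, (2|5)=-1; sign (−1)^0·-1^9·-1^6 = -1.
(-357, -1235 / ℚ) ramifies at {5, 13, 17, ∞}: a division algebra.

[5, 13, 17, inf]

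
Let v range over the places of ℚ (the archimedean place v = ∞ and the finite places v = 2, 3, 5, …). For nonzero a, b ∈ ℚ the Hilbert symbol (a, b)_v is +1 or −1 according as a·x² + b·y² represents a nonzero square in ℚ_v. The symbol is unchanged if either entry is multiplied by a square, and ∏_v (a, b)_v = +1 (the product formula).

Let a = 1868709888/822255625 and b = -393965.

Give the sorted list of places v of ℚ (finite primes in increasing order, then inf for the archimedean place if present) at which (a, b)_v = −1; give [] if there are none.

[5, 13, 19, 29]

Mod squares: a ≡ 12673, b ≡ -393965. Check v ∈ {∞, 2, 3, 5, 11, 13, 19, 23, 29, 31, 37}.
v=5: a=5^-4·(≡2), b=5^1·(≡2) mod 5; (2|5)=-1, (2|5)=-1; (−1)^{-4·1·2}·(-1)^1·(-1)^-4 = -1.
v=3: a=3^2·(≡1), b=3^0·(≡1) mod 3; (1|3)=+1, (1|3)=+1; (−1)^{2·0·1}·(+1)^0·(+1)^2 = +1.
v=2: v_2(a)=14, v_2(b)=0; units ≡ 1, 3 (mod 8); ε·ε+αω+βω = 0·1+14·1+0·0 ≡ 0  ⇒  (a,b)_2 = +1.
v=19: a=19^1·(≡2), b=19^1·(≡13) mod 19; (2|19)=-1, (13|19)=-1; (−1)^{1·1·9}·(-1)^1·(-1)^1 = -1.
v=13: a=13^0·(≡5), b=13^1·(≡11) mod 13; (5|13)=-1, (11|13)=-1; (−1)^{0·1·6}·(-1)^1·(-1)^0 = -1.
v=23: a=23^1·(≡21), b=23^0·(≡2) mod 23; (21|23)=-1, (2|23)=+1; (−1)^{1·0·11}·(-1)^0·(+1)^1 = +1.
v=∞: 12673 > 0 and -393965 < 0  ⇒  (a,b)_∞ = +1.
v=37: a=37^-2·(≡6), b=37^0·(≡11) mod 37; (6|37)=-1, (11|37)=+1; (−1)^{-2·0·18}·(-1)^0·(+1)^-2 = +1.
v=11: a=11^0·(≡3), b=11^1·(≡1) mod 11; (3|11)=+1, (1|11)=+1; (−1)^{0·1·5}·(+1)^1·(+1)^0 = +1.
v=29: a=29^1·(≡14), b=29^1·(≡16) mod 29; (14|29)=-1, (16|29)=+1; (−1)^{1·1·14}·(-1)^1·(+1)^1 = -1.
v=31: a=31^-2·(≡20), b=31^0·(≡14) mod 31; (20|31)=+1, (14|31)=+1; (−1)^{-2·0·15}·(+1)^0·(+1)^-2 = +1.
Ram(12673, -393965) = {5, 13, 19, 29}; no ℚ_5-point on the conic.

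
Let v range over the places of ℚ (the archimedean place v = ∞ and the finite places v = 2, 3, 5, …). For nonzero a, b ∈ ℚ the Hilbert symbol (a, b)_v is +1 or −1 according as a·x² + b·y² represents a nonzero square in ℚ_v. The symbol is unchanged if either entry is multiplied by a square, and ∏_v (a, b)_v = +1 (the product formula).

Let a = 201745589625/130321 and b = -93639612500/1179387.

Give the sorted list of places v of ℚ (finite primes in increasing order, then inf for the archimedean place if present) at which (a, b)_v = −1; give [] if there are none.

(a, b) ≡ (5865, -15) mod (ℚ^×)²; places V = {2, 3, 5, 7, 11, 17, 19, 23, ∞}.
(a,b)_23: α=3, u≡18; β=2, v≡12 (mod 23); (18|23)=+1, (12|23)=+1; sign (−1)^0·+1^2·+1^3 = +1.
(a,b)_17: α=3, u≡11; β=2, v≡13 (mod 17); (11|17)=-1, (13|17)=+1; sign (−1)^0·-1^2·+1^3 = +1.
(a,b)_19: α=-4, u≡12; β=-2, v≡17 (mod 19); (12|19)=-1, (17|19)=+1; sign (−1)^0·-1^-2·+1^-4 = +1.
(a,b)_2: α=0, β=2; u≡1, v≡1 (mod 8); ε(u)ε(v)=0·0, αω(v)=0·0, βω(u)=2·0; sum ≡ 0  ⇒  +1.
(a,b)_7: α=0, u≡3; β=2, v≡5 (mod 7); (3|7)=-1, (5|7)=-1; sign (−1)^0·-1^2·-1^0 = +1.
(a,b)_3: α=3, u≡2; β=-3, v≡1 (mod 3); (2|3)=-1, (1|3)=+1; sign (−1)^1·-1^-3·+1^3 = +1.
(a,b)_∞: sgn(5865)=+, sgn(-15)=−, so +1.
(a,b)_5: α=3, u≡2; β=5, v≡2 (mod 5); (2|5)=-1, (2|5)=-1; sign (−1)^0·-1^5·-1^3 = +1.
(a,b)_11: α=0, u≡2; β=-2, v≡6 (mod 11); (2|11)=-1, (6|11)=-1; sign (−1)^0·-1^-2·-1^0 = +1.
Ram(a, b) = ∅: the form 5865·x² + -15·y² − z² is isotropic over every ℚ_v, so by Hasse–Minkowski it is isotropic over ℚ.

[]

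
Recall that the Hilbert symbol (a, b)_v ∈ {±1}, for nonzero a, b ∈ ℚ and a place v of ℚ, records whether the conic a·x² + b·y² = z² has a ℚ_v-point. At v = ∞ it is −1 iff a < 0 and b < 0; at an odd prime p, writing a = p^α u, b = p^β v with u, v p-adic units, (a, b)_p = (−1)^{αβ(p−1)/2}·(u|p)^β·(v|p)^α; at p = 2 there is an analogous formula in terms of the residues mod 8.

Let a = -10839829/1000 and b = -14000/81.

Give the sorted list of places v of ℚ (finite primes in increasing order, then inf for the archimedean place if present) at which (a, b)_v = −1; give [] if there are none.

[2, inf]

(a, b) ≡ (-13090, -35) mod (ℚ^×)²; places V = {2, 3, 5, 7, 11, 13, 17, ∞}.
(a,b)_2: α=-3, β=4; u≡7, v≡5 (mod 8); ε(u)ε(v)=1·0, αω(v)=-3·1, βω(u)=4·0; sum ≡ 1  ⇒  -1.
(a,b)_∞: sgn(-13090)=−, sgn(-35)=−, so -1.
(a,b)_17: α=1, u≡6; β=0, v≡15 (mod 17); (6|17)=-1, (15|17)=+1; sign (−1)^0·-1^0·+1^1 = +1.
(a,b)_3: α=0, u≡2; β=-4, v≡1 (mod 3); (2|3)=-1, (1|3)=+1; sign (−1)^0·-1^-4·+1^0 = +1.
(a,b)_11: α=1, u≡4; β=0, v≡9 (mod 11); (4|11)=+1, (9|11)=+1; sign (−1)^0·+1^0·+1^1 = +1.
(a,b)_7: α=3, u≡5; β=1, v≡4 (mod 7); (5|7)=-1, (4|7)=+1; sign (−1)^1·-1^1·+1^3 = +1.
(a,b)_13: α=2, u≡12; β=0, v≡9 (mod 13); (12|13)=+1, (9|13)=+1; sign (−1)^0·+1^0·+1^2 = +1.
(a,b)_5: α=-3, u≡2; β=3, v≡3 (mod 5); (2|5)=-1, (3|5)=-1; sign (−1)^0·-1^3·-1^-3 = +1.
(-13090, -35 / ℚ) ramifies at {2, ∞}: a division algebra.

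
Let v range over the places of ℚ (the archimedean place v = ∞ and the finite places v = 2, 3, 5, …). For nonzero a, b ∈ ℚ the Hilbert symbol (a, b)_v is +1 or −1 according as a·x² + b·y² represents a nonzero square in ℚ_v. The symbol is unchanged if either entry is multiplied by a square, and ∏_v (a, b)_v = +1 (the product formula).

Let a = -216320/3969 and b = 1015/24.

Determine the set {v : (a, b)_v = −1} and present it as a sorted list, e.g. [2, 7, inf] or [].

[2, 5]

(a, b) ≡ (-5, 6090) mod (ℚ^×)²; places V = {2, 3, 5, 7, 13, 29, ∞}.
(a,b)_13: α=2, u≡5; β=0, v≡6 (mod 13); (5|13)=-1, (6|13)=-1; sign (−1)^0·-1^0·-1^2 = +1.
(a,b)_2: α=8, β=-3; u≡3, v≡5 (mod 8); ε(u)ε(v)=1·0, αω(v)=8·1, βω(u)=-3·1; sum ≡ 1  ⇒  -1.
(a,b)_29: α=0, u≡24; β=1, v≡22 (mod 29); (24|29)=+1, (22|29)=+1; sign (−1)^0·+1^1·+1^0 = +1.
(a,b)_3: α=-4, u≡1; β=-1, v≡2 (mod 3); (1|3)=+1, (2|3)=-1; sign (−1)^0·+1^-1·-1^-4 = +1.
(a,b)_∞: sgn(-5)=−, sgn(6090)=+, so +1.
(a,b)_5: α=1, u≡4; β=1, v≡2 (mod 5); (4|5)=+1, (2|5)=-1; sign (−1)^0·+1^1·-1^1 = -1.
(a,b)_7: α=-2, u≡2; β=1, v≡4 (mod 7); (2|7)=+1, (4|7)=+1; sign (−1)^0·+1^1·+1^-2 = +1.
(-5, 6090 / ℚ) ramifies at {2, 5}: a division algebra.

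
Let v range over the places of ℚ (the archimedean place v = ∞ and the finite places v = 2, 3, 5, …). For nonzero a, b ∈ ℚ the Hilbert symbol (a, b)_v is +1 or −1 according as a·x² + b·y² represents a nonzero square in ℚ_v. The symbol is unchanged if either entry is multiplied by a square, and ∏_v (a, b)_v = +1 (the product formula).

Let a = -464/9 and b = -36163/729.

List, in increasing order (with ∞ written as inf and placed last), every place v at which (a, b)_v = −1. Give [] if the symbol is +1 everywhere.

[29, inf]

Mod squares: a ≡ -29, b ≡ -43. Check v ∈ {∞, 2, 3, 29, 43}.
v=2: v_2(a)=4, v_2(b)=0; units ≡ 3, 5 (mod 8); ε·ε+αω+βω = 1·0+4·1+0·1 ≡ 0  ⇒  (a,b)_2 = +1.
v=3: a=3^-2·(≡1), b=3^-6·(≡2) mod 3; (1|3)=+1, (2|3)=-1; (−1)^{-2·-6·1}·(+1)^-6·(-1)^-2 = +1.
v=∞: -29 < 0 and -43 < 0  ⇒  (a,b)_∞ = -1.
v=29: a=29^1·(≡24), b=29^2·(≡11) mod 29; (24|29)=+1, (11|29)=-1; (−1)^{1·2·14}·(+1)^2·(-1)^1 = -1.
v=43: a=43^0·(≡1), b=43^1·(≡12) mod 43; (1|43)=+1, (12|43)=-1; (−1)^{0·1·21}·(+1)^1·(-1)^0 = +1.
|Ram(-29, -43)| = 2, even; anisotropic at {29, ∞}.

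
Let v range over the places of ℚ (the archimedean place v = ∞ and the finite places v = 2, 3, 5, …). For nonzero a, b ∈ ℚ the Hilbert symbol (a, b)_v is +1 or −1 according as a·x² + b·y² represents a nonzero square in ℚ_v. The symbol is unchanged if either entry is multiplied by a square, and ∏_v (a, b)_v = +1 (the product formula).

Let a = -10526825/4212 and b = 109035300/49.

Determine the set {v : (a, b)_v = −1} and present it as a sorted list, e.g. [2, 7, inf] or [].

[19, 31]

(a, b) ≡ (-18941, 1090353) mod (ℚ^×)²; places V = {2, 3, 5, 7, 11, 13, 17, 19, 31, 37, 47, ∞}.
(a,b)_37: α=0, u≡11; β=1, v≡6 (mod 37); (11|37)=+1, (6|37)=-1; sign (−1)^0·+1^1·-1^0 = +1.
(a,b)_19: α=0, u≡14; β=1, v≡17 (mod 19); (14|19)=-1, (17|19)=+1; sign (−1)^0·-1^1·+1^0 = -1.
(a,b)_47: α=1, u≡22; β=1, v≡37 (mod 47); (22|47)=-1, (37|47)=+1; sign (−1)^1·-1^1·+1^1 = +1.
(a,b)_13: α=-1, u≡10; β=0, v≡1 (mod 13); (10|13)=+1, (1|13)=+1; sign (−1)^0·+1^0·+1^-1 = +1.
(a,b)_7: α=0, u≡4; β=-2, v≡3 (mod 7); (4|7)=+1, (3|7)=-1; sign (−1)^0·+1^-2·-1^0 = +1.
(a,b)_5: α=2, u≡1; β=2, v≡3 (mod 5); (1|5)=+1, (3|5)=-1; sign (−1)^0·+1^2·-1^2 = +1.
(a,b)_3: α=-4, u≡1; β=1, v≡1 (mod 3); (1|3)=+1, (1|3)=+1; sign (−1)^0·+1^1·+1^-4 = +1.
(a,b)_31: α=1, u≡8; β=0, v≡3 (mod 31); (8|31)=+1, (3|31)=-1; sign (−1)^0·+1^0·-1^1 = -1.
(a,b)_∞: sgn(-18941)=−, sgn(1090353)=+, so +1.
(a,b)_17: α=2, u≡7; β=0, v≡7 (mod 17); (7|17)=-1, (7|17)=-1; sign (−1)^0·-1^0·-1^2 = +1.
(a,b)_2: α=-2, β=2; u≡3, v≡1 (mod 8); ε(u)ε(v)=1·0, αω(v)=-2·0, βω(u)=2·1; sum ≡ 0  ⇒  +1.
(a,b)_11: α=0, u≡1; β=1, v≡7 (mod 11); (1|11)=+1, (7|11)=-1; sign (−1)^0·+1^1·-1^0 = +1.
(-18941, 1090353 / ℚ) ramifies at {19, 31}: a division algebra.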